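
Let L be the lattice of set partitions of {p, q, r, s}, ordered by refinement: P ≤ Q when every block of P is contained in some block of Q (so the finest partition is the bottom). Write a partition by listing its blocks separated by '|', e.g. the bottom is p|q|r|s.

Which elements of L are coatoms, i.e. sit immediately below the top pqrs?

The coatoms are exactly the elements covered by pqrs: pqr|s, pqs|r, pq|rs, prs|q, pr|qs, ps|qr, p|qrs.

pqr|s, pqs|r, pq|rs, prs|q, pr|qs, ps|qr, p|qrs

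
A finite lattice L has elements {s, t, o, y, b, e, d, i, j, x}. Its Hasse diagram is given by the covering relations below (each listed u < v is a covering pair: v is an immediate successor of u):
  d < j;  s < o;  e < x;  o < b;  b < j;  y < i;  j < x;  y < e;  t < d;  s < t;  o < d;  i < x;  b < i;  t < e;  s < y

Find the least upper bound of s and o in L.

Common upper bounds of {s, o}: b, d, i, j, o, x.
The least among these is o.

o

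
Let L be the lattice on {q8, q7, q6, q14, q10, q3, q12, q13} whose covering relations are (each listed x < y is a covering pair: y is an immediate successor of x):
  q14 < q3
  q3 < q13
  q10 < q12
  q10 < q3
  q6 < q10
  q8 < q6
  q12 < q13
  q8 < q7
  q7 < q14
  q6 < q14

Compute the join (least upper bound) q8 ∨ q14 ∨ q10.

Common upper bounds of {q8, q14, q10}: q13, q3.
The least among these is q3.

q3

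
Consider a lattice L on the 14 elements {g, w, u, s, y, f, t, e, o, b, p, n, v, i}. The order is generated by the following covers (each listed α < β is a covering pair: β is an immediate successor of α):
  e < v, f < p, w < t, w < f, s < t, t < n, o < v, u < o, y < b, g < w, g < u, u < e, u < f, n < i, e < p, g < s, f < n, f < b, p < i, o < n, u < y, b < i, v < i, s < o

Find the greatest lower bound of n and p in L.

f

Common lower bounds of {n, p}: f, g, u, w.
The greatest among these is f.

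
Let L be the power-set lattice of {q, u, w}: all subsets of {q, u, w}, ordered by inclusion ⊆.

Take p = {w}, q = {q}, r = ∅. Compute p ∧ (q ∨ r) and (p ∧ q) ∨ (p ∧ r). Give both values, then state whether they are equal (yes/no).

q ∨ r = {q}, so p ∧ (q ∨ r) = {w} ∧ {q} = ∅.
p ∧ q = ∅ and p ∧ r = ∅, so (p ∧ q) ∨ (p ∧ r) = ∅ ∨ ∅ = ∅.
Equal: yes.

∅; ∅; yes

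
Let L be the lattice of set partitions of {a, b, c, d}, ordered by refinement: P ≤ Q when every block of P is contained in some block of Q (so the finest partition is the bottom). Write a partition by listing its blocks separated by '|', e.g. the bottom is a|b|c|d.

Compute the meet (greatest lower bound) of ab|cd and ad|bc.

a|b|c|d

Common lower bounds of {ab|cd, ad|bc}: a|b|c|d.
The greatest among these is a|b|c|d.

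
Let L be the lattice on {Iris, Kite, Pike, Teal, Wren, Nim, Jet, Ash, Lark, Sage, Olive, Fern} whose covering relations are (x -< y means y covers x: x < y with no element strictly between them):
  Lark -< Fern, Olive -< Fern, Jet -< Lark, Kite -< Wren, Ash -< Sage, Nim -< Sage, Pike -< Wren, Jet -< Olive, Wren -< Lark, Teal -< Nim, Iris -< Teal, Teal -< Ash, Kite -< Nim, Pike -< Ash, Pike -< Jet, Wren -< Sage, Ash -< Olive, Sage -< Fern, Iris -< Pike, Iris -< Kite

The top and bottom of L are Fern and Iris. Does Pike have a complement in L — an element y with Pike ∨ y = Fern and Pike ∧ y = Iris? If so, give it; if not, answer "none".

For every candidate y, either Pike ∨ y ≠ Fern or Pike ∧ y ≠ Iris; no complement exists.

none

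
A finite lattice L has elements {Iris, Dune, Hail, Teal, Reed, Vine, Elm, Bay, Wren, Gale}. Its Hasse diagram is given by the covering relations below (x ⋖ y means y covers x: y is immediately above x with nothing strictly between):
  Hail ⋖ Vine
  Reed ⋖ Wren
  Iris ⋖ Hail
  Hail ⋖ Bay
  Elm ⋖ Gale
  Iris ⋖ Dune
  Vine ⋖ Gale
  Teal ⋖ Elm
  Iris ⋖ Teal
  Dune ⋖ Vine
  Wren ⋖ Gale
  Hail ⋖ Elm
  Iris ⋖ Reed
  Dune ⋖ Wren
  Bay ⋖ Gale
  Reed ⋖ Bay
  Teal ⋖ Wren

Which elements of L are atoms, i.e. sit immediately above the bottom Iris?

The atoms are exactly the elements that cover Iris: Dune, Hail, Reed, Teal.

Dune, Hail, Reed, Teal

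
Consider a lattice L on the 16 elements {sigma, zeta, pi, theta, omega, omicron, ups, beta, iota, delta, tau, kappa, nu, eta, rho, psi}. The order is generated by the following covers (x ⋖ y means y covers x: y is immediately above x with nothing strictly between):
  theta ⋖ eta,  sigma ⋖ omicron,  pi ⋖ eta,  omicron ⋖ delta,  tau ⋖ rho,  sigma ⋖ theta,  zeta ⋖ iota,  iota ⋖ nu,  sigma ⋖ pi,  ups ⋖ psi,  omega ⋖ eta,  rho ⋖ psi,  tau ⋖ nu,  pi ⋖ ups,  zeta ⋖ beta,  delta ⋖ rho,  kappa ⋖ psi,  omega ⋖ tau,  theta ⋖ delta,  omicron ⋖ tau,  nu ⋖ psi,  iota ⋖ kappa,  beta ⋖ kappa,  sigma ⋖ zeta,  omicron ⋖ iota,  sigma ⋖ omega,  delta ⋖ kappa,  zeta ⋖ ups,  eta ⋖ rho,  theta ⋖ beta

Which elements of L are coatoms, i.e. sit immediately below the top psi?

The coatoms are exactly the elements covered by psi: kappa, nu, rho, ups.

kappa, nu, rho, ups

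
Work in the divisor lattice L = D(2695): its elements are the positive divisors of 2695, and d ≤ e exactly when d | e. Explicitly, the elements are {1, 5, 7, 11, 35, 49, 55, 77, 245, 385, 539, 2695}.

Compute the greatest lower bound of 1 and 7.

1

In the divisibility order, the meet is the greatest common divisor: gcd(1, 7) = 1.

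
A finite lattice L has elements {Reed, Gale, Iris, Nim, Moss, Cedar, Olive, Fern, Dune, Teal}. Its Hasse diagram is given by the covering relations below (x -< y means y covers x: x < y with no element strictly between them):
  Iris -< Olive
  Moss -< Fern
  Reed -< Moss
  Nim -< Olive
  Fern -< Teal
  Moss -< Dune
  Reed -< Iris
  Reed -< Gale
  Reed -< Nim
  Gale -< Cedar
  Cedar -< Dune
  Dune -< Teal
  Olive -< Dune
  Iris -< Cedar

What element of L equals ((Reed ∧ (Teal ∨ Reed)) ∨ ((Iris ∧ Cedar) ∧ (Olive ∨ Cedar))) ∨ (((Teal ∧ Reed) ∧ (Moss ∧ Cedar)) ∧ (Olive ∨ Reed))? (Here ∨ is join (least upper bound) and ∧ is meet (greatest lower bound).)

Teal ∨ Reed = Teal
Reed ∧ Teal = Reed
Iris ∧ Cedar = Iris
Olive ∨ Cedar = Dune
Iris ∧ Dune = Iris
Reed ∨ Iris = Iris
Teal ∧ Reed = Reed
Moss ∧ Cedar = Reed
Reed ∧ Reed = Reed
Olive ∨ Reed = Olive
Reed ∧ Olive = Reed
Iris ∨ Reed = Iris

Iris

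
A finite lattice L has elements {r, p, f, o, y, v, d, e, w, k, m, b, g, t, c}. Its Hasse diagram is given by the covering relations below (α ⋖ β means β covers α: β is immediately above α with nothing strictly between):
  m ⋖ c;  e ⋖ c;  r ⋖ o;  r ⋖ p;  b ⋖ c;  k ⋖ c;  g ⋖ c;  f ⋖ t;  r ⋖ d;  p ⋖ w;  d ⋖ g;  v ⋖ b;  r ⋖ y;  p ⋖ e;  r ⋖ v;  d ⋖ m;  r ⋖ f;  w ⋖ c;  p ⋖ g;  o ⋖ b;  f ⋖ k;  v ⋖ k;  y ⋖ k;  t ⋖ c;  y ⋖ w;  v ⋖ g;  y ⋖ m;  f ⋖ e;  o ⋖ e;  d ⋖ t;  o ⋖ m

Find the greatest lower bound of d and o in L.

Common lower bounds of {d, o}: r.
The greatest among these is r.

r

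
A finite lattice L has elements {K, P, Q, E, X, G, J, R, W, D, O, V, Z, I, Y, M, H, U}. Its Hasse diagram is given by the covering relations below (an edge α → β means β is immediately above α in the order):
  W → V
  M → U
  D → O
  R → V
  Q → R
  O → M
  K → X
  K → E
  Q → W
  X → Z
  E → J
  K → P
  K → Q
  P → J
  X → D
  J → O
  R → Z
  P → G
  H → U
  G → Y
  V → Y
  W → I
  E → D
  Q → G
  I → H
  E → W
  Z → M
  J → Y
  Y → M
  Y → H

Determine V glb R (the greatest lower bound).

R

Common lower bounds of {V, R}: K, Q, R.
The greatest among these is R.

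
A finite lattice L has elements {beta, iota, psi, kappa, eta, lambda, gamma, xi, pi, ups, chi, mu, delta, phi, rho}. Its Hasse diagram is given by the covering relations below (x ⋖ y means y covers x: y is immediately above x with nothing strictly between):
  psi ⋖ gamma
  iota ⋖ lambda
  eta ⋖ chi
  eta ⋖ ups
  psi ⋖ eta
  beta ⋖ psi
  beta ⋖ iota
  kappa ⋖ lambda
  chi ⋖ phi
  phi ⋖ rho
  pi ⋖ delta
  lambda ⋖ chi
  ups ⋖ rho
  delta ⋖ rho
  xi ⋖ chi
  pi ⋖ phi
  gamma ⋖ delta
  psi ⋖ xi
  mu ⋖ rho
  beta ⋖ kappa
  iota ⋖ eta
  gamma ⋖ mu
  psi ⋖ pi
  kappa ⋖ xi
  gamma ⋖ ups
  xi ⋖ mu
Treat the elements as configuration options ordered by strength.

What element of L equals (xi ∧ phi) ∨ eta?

xi ∧ phi = xi
xi ∨ eta = chi

chi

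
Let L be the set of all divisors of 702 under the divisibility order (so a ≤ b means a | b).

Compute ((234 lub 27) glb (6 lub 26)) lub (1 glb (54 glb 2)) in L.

78

234 ∨ 27 = 702
6 ∨ 26 = 78
702 ∧ 78 = 78
54 ∧ 2 = 2
1 ∧ 2 = 1
78 ∨ 1 = 78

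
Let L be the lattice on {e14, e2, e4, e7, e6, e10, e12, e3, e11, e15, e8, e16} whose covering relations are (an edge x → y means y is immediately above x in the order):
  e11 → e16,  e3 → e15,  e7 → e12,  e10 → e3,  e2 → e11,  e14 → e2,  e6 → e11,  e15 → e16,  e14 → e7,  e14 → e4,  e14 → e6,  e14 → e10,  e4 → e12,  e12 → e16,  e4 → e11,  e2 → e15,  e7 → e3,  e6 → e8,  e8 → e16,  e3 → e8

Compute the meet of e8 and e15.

Common lower bounds of {e8, e15}: e10, e14, e3, e7.
The greatest among these is e3.

e3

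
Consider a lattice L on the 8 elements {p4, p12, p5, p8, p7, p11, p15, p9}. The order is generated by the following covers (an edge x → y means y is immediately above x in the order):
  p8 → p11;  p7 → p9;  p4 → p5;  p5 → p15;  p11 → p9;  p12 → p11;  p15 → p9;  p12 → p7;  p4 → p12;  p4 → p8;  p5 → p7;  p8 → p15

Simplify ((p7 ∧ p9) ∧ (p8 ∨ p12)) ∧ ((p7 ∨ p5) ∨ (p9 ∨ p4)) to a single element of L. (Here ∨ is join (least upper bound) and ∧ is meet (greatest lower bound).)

p12

p7 ∧ p9 = p7
p8 ∨ p12 = p11
p7 ∧ p11 = p12
p7 ∨ p5 = p7
p9 ∨ p4 = p9
p7 ∨ p9 = p9
p12 ∧ p9 = p12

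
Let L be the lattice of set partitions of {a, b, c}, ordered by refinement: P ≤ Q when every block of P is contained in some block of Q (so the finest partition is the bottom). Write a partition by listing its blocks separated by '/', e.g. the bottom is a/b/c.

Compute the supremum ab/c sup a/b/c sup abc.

abc

The join of ab/c, a/b/c, abc merges any blocks that overlap across the partitions, giving abc.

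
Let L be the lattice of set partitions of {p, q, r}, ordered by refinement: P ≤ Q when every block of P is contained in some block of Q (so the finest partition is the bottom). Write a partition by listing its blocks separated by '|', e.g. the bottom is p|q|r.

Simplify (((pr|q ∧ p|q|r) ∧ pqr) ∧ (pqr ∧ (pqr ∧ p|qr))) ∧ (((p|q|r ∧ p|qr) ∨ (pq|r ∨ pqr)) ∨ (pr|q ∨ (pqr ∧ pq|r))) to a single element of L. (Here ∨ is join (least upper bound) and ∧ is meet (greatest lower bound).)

p|q|r

pr|q ∧ p|q|r = p|q|r
p|q|r ∧ pqr = p|q|r
pqr ∧ p|qr = p|qr
pqr ∧ p|qr = p|qr
p|q|r ∧ p|qr = p|q|r
p|q|r ∧ p|qr = p|q|r
pq|r ∨ pqr = pqr
p|q|r ∨ pqr = pqr
pqr ∧ pq|r = pq|r
pr|q ∨ pq|r = pqr
pqr ∨ pqr = pqr
p|q|r ∧ pqr = p|q|r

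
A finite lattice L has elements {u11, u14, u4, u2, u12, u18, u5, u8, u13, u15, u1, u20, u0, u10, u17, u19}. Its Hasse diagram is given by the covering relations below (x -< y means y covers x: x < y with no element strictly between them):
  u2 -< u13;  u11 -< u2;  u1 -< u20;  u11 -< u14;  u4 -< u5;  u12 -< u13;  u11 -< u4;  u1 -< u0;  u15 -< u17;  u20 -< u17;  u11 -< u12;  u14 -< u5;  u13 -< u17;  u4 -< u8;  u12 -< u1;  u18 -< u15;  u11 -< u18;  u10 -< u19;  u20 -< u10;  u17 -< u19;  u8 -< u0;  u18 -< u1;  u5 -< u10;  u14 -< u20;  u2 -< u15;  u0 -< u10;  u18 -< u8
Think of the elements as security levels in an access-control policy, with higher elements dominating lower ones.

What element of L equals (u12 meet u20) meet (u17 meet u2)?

u12 ∧ u20 = u12
u17 ∧ u2 = u2
u12 ∧ u2 = u11

u11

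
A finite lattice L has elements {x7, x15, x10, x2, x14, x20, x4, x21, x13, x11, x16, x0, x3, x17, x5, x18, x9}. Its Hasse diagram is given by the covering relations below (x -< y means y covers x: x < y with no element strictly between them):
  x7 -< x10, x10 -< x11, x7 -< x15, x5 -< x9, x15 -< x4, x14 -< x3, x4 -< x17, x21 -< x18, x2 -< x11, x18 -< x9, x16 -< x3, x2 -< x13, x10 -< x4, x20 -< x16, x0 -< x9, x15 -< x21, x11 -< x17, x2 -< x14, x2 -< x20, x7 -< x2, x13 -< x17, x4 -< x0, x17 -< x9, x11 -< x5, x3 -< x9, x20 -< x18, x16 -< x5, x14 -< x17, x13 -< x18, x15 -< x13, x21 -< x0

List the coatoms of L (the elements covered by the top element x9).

x0, x17, x18, x3, x5

The coatoms are exactly the elements covered by x9: x0, x17, x18, x3, x5.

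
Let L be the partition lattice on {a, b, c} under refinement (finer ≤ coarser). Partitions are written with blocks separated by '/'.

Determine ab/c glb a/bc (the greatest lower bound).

The meet (common refinement) of ab/c and a/bc intersects blocks pairwise, giving a/b/c.

a/b/c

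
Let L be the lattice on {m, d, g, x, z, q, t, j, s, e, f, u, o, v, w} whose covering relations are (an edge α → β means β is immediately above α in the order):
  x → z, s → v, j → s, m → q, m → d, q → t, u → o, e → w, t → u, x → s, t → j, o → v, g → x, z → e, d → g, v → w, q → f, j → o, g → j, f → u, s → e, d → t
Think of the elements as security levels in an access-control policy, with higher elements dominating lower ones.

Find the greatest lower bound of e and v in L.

s

Common lower bounds of {e, v}: d, g, j, m, q, s, t, x.
The greatest among these is s.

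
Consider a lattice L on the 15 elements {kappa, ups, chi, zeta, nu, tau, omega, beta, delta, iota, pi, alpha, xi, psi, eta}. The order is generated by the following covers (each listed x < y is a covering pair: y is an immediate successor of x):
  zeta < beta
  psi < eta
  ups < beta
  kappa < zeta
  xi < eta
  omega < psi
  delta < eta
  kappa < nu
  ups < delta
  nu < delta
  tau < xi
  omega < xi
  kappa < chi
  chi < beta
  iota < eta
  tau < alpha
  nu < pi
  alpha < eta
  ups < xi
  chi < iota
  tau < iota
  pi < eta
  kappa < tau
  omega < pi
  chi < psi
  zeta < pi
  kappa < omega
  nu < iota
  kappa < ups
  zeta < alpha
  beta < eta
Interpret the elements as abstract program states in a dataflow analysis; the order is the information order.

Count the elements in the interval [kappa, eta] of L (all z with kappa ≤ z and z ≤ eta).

15

The interval [kappa, eta] = {alpha, beta, chi, delta, eta, iota, kappa, nu, omega, pi, psi, tau, ups, xi, zeta}, which has 15 elements.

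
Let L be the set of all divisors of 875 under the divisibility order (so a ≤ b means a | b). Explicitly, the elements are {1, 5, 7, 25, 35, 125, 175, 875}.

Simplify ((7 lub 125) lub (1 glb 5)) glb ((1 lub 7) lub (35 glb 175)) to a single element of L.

35

7 ∨ 125 = 875
1 ∧ 5 = 1
875 ∨ 1 = 875
1 ∨ 7 = 7
35 ∧ 175 = 35
7 ∨ 35 = 35
875 ∧ 35 = 35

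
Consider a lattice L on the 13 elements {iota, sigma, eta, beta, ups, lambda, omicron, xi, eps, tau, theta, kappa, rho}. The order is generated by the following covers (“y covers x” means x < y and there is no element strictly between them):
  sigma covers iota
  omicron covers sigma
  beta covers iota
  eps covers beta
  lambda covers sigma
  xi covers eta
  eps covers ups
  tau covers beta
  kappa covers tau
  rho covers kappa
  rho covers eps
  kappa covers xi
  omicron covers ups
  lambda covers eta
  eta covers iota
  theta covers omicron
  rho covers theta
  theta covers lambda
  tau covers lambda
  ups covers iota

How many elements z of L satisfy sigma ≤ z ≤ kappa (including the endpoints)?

The interval [sigma, kappa] = {kappa, lambda, sigma, tau}, which has 4 elements.

4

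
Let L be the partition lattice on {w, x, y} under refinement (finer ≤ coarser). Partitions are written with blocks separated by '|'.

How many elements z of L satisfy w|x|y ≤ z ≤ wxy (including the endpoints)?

The interval [w|x|y, wxy] = {wxy, wx|y, wy|x, w|xy, w|x|y}, which has 5 elements.

5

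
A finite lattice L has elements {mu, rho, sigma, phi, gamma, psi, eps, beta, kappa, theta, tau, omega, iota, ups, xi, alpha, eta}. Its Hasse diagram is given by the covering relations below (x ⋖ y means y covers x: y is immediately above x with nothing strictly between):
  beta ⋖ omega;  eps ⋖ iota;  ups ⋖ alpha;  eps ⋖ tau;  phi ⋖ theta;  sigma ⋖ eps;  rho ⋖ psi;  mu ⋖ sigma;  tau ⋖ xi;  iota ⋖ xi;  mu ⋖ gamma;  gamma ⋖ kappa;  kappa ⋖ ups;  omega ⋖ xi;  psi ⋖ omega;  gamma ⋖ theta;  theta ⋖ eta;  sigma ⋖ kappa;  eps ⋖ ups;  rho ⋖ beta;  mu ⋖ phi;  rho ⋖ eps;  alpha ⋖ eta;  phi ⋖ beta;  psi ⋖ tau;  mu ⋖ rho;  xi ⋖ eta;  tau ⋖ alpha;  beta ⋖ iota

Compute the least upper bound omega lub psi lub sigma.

xi

Common upper bounds of {omega, psi, sigma}: eta, xi.
The least among these is xi.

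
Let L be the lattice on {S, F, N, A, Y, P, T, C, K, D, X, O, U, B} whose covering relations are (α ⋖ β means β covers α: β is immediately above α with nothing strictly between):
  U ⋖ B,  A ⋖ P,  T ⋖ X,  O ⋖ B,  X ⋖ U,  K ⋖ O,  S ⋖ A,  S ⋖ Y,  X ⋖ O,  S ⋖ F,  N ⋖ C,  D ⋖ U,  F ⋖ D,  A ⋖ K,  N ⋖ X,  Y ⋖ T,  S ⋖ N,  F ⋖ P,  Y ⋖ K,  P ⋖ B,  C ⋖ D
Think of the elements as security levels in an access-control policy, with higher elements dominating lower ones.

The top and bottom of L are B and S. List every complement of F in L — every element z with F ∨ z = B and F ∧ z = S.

K, O

Need z with F ∨ z = B and F ∧ z = S.
Checking each element gives: K, O.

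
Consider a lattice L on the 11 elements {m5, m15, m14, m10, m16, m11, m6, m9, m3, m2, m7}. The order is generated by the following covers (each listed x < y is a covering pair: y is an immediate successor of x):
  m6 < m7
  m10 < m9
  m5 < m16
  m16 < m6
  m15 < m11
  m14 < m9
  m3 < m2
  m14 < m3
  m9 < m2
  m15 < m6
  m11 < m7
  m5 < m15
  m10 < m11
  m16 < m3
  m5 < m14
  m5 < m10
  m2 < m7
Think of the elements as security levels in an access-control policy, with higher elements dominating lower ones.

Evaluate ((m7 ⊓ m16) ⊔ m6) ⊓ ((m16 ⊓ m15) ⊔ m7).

m6

m7 ∧ m16 = m16
m16 ∨ m6 = m6
m16 ∧ m15 = m5
m5 ∨ m7 = m7
m6 ∧ m7 = m6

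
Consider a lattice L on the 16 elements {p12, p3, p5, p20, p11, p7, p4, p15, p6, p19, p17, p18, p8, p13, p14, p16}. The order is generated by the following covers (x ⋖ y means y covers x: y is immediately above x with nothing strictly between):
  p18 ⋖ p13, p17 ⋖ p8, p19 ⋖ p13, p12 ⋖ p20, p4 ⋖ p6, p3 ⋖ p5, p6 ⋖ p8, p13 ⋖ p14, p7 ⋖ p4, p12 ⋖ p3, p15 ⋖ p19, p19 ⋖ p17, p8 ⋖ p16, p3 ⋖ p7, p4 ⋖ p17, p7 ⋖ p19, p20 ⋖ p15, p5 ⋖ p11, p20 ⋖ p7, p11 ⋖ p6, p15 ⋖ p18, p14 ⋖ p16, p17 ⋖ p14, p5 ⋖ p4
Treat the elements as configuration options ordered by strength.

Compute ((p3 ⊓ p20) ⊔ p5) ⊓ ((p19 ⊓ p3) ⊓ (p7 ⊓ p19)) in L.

p3 ∧ p20 = p12
p12 ∨ p5 = p5
p19 ∧ p3 = p3
p7 ∧ p19 = p7
p3 ∧ p7 = p3
p5 ∧ p3 = p3

p3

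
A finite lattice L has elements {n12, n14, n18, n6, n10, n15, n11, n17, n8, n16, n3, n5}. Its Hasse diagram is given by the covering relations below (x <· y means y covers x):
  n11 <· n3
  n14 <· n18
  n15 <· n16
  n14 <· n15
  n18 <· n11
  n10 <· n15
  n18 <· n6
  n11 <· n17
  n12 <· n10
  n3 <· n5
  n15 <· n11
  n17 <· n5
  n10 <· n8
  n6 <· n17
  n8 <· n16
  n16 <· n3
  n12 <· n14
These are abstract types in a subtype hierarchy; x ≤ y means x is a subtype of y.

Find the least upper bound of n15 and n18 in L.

n11

Common upper bounds of {n15, n18}: n11, n17, n3, n5.
The least among these is n11.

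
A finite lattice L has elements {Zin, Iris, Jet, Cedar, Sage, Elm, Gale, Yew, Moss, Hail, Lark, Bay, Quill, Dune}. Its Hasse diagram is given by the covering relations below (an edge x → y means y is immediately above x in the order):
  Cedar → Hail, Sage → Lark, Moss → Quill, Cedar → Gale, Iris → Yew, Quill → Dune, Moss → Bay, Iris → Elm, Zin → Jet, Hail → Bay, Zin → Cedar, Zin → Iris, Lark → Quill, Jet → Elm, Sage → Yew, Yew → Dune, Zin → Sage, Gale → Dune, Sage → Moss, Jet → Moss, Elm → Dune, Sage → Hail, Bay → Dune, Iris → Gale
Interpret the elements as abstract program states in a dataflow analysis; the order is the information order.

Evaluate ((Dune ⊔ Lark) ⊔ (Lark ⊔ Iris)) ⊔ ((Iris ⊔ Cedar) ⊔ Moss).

Dune

Dune ∨ Lark = Dune
Lark ∨ Iris = Dune
Dune ∨ Dune = Dune
Iris ∨ Cedar = Gale
Gale ∨ Moss = Dune
Dune ∨ Dune = Dune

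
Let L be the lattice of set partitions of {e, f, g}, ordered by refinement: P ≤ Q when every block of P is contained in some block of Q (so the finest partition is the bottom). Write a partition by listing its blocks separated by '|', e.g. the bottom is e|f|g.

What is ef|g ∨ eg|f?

efg

The join of ef|g and eg|f merges any blocks that overlap across the partitions, giving efg.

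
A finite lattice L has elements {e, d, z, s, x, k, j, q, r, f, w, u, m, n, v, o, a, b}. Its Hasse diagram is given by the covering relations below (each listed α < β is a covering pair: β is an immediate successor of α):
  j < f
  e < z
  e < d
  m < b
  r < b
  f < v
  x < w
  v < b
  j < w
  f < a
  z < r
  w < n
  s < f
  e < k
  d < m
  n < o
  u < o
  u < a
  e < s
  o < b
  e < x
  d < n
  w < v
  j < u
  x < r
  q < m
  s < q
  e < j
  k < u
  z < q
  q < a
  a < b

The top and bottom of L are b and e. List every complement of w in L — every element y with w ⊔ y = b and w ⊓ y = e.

m, q, z

Need y with w ∨ y = b and w ∧ y = e.
Checking each element gives: m, q, z.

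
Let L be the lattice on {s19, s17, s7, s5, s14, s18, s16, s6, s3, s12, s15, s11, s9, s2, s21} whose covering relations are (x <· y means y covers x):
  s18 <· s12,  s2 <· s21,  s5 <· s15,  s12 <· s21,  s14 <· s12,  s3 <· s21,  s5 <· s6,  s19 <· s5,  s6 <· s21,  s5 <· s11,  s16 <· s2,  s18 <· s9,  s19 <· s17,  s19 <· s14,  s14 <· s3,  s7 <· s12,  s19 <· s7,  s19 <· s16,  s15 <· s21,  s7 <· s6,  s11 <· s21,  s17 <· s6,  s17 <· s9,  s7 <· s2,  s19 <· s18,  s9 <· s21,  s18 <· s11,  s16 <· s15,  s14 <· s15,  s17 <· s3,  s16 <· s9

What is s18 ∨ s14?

s12

Common upper bounds of {s18, s14}: s12, s21.
The least among these is s12.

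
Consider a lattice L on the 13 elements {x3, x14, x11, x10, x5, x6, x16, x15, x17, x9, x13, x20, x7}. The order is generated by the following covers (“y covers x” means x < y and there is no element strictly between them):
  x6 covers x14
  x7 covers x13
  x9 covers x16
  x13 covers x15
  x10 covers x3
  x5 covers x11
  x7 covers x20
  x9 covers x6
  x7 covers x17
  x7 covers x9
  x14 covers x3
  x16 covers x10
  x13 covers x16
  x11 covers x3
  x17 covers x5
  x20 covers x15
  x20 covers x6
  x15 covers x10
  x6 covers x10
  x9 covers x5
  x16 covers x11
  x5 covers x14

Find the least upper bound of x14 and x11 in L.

x5

Common upper bounds of {x14, x11}: x17, x5, x7, x9.
The least among these is x5.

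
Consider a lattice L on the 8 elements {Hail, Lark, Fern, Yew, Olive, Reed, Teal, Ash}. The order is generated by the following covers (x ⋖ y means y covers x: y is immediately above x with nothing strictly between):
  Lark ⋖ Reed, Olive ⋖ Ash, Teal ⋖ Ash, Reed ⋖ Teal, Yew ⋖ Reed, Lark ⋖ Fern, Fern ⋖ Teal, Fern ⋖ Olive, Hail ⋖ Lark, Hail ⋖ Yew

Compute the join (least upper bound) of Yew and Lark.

Common upper bounds of {Yew, Lark}: Ash, Reed, Teal.
The least among these is Reed.

Reed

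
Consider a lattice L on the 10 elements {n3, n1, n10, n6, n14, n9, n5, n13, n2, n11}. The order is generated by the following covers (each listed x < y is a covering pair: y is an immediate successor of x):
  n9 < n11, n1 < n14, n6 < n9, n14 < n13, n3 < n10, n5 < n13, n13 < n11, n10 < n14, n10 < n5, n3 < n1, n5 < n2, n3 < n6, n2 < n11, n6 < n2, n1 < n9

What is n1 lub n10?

Common upper bounds of {n1, n10}: n11, n13, n14.
The least among these is n14.

n14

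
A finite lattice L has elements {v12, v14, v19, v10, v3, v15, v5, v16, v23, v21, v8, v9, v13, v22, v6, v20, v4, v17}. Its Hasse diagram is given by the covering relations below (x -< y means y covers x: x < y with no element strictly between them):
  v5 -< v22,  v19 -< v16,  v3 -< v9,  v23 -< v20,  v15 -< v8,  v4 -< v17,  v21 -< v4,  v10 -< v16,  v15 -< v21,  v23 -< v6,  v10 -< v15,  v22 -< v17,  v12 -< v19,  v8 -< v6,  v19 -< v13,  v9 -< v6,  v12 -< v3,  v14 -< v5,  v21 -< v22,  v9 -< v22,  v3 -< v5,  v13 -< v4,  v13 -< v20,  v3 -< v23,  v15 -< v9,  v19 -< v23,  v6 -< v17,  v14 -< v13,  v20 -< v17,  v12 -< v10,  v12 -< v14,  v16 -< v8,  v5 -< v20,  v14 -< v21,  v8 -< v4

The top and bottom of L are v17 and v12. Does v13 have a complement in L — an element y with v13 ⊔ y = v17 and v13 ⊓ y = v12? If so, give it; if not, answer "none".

Need y with v13 ∨ y = v17 and v13 ∧ y = v12.
Checking each element gives: v9.

v9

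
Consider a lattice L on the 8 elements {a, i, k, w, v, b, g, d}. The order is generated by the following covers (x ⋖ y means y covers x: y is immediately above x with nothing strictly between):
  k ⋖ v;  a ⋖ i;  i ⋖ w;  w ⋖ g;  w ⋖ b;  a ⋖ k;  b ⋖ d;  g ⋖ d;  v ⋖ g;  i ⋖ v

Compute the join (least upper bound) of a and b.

b

Common upper bounds of {a, b}: b, d.
The least among these is b.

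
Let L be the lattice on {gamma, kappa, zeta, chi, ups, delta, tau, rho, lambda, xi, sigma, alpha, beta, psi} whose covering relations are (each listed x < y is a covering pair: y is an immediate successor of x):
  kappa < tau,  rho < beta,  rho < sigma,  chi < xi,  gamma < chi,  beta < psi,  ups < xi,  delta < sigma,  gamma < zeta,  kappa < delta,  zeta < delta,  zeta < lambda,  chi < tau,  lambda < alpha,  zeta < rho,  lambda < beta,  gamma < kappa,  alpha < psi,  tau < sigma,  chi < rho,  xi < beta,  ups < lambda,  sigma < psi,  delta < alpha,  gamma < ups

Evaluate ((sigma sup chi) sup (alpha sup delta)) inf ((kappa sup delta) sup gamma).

delta

sigma ∨ chi = sigma
alpha ∨ delta = alpha
sigma ∨ alpha = psi
kappa ∨ delta = delta
delta ∨ gamma = delta
psi ∧ delta = delta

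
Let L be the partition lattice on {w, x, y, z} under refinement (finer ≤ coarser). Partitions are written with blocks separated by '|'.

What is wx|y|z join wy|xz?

Common upper bounds of {wx|y|z, wy|xz}: wxyz.
The least among these is wxyz.

wxyz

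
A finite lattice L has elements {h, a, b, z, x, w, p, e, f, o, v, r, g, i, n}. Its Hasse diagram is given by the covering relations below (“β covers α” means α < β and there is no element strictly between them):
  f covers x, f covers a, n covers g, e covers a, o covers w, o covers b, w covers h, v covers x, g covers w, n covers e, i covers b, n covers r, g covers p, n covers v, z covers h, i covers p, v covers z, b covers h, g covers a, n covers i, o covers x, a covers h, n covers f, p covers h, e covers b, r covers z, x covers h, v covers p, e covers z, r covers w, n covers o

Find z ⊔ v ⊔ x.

v

Common upper bounds of {z, v, x}: n, v.
The least among these is v.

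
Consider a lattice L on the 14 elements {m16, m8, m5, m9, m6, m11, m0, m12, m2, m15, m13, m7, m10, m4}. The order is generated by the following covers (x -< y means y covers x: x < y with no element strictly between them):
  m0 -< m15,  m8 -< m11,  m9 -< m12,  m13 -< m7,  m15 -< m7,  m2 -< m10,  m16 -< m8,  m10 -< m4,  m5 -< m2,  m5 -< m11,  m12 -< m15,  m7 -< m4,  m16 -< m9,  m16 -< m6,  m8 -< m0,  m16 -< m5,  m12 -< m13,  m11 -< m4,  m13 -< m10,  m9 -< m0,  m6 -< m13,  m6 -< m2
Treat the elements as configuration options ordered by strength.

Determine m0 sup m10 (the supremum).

m4

Common upper bounds of {m0, m10}: m4.
The least among these is m4.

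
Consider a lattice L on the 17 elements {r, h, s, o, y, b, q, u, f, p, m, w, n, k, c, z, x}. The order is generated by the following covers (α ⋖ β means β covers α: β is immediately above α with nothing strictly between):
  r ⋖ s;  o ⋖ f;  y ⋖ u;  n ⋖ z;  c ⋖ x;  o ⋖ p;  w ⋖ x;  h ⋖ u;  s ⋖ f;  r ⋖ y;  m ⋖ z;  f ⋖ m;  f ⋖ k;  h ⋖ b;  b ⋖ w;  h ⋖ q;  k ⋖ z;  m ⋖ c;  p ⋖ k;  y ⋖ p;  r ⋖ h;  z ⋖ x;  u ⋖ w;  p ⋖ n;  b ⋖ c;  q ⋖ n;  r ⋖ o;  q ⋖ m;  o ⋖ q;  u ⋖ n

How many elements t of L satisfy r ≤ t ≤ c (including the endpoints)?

The interval [r, c] = {b, c, f, h, m, o, q, r, s}, which has 9 elements.

9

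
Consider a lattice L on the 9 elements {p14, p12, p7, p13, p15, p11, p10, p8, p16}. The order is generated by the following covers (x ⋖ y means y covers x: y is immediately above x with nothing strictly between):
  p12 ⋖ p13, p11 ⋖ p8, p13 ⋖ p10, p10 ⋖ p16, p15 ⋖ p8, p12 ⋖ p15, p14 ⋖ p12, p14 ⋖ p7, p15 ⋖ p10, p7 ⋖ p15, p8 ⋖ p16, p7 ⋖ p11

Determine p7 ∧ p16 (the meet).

p7

Common lower bounds of {p7, p16}: p14, p7.
The greatest among these is p7.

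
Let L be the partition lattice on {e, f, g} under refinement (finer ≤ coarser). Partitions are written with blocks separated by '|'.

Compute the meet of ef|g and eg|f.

Common lower bounds of {ef|g, eg|f}: e|f|g.
The greatest among these is e|f|g.

e|f|g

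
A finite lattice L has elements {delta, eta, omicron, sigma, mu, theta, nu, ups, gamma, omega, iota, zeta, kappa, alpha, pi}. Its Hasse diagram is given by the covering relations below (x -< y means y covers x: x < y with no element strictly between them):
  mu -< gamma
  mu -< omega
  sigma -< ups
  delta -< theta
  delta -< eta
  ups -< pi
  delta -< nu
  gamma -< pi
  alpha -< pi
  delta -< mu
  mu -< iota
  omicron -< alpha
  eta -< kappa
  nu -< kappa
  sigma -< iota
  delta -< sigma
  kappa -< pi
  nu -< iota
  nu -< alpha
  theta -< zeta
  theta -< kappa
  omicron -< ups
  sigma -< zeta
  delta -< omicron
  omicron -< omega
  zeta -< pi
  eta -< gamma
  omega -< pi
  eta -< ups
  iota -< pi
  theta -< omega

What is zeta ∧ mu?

delta

Common lower bounds of {zeta, mu}: delta.
The greatest among these is delta.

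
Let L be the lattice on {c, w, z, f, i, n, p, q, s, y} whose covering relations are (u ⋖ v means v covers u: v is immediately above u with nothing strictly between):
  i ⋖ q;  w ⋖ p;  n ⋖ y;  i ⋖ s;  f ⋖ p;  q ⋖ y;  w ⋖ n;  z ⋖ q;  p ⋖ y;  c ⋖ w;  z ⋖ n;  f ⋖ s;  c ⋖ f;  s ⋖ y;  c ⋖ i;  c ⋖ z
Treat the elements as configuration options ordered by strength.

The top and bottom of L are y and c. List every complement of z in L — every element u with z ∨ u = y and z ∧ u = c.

f, p, s

Need u with z ∨ u = y and z ∧ u = c.
Checking each element gives: f, p, s.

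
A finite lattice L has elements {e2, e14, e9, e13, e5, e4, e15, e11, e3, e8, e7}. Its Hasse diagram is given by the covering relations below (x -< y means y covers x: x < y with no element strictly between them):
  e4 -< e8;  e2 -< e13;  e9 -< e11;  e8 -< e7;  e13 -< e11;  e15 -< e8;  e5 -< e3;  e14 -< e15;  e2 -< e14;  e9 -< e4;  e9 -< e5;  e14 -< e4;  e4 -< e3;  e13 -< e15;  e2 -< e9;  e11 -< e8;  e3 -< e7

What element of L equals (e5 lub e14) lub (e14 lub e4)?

e5 ∨ e14 = e3
e14 ∨ e4 = e4
e3 ∨ e4 = e3

e3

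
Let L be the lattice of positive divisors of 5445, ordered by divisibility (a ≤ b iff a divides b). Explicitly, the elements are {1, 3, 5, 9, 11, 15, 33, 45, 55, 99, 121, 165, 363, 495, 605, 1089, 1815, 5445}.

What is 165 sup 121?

In the divisibility order, the join is the least common multiple: lcm(165, 121) = 1815.

1815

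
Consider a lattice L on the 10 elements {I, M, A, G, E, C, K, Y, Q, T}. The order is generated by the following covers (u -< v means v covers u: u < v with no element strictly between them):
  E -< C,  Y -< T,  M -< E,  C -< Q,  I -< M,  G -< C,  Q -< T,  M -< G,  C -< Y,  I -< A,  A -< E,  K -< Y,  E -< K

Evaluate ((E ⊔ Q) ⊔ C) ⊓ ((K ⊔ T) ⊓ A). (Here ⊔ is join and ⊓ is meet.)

E ∨ Q = Q
Q ∨ C = Q
K ∨ T = T
T ∧ A = A
Q ∧ A = A

A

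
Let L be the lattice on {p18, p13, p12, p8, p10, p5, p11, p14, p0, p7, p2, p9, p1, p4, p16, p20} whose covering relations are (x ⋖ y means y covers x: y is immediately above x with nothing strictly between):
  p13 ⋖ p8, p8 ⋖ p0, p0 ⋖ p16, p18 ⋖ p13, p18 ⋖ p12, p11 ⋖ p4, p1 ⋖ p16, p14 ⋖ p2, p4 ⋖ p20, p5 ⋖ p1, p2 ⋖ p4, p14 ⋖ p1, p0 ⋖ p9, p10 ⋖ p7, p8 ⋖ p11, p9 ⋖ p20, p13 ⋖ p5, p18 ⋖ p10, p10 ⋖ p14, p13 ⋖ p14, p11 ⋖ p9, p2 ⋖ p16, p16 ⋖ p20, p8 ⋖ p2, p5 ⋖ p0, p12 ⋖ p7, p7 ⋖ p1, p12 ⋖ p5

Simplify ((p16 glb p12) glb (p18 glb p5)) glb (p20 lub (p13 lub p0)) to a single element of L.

p18

p16 ∧ p12 = p12
p18 ∧ p5 = p18
p12 ∧ p18 = p18
p13 ∨ p0 = p0
p20 ∨ p0 = p20
p18 ∧ p20 = p18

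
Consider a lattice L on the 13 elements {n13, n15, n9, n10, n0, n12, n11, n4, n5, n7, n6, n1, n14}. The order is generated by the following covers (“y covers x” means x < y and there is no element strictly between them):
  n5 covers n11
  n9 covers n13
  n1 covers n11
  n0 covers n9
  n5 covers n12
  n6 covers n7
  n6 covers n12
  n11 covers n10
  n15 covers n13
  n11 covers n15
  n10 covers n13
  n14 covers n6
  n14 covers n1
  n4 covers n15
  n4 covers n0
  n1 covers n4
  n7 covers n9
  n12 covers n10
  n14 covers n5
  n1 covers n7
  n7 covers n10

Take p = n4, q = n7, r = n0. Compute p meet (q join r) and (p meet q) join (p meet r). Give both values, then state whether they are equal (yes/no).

n4; n0; no

q join r = n1, so p meet (q join r) = n4 meet n1 = n4.
p meet q = n9 and p meet r = n0, so (p meet q) join (p meet r) = n9 join n0 = n0.
Equal: no.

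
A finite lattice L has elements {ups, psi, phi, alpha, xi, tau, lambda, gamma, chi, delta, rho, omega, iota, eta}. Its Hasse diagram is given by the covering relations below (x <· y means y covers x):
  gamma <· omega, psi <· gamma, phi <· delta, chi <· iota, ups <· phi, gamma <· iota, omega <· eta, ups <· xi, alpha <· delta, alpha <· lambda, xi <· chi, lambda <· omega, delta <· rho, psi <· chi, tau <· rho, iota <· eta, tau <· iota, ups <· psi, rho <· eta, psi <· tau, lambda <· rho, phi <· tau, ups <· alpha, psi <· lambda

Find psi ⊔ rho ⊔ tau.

Common upper bounds of {psi, rho, tau}: eta, rho.
The least among these is rho.

rho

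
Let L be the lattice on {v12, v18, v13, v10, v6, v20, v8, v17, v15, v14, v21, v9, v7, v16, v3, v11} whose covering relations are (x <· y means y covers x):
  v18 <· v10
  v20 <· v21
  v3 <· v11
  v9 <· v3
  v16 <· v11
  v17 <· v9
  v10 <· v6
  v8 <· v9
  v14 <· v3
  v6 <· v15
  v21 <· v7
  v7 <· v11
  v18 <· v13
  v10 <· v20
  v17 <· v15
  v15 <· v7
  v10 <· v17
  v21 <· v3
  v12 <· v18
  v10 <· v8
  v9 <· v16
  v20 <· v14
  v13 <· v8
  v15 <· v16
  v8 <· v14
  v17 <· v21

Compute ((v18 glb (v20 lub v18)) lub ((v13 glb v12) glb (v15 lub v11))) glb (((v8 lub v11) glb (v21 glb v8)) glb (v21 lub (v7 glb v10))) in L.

v18

v20 ∨ v18 = v20
v18 ∧ v20 = v18
v13 ∧ v12 = v12
v15 ∨ v11 = v11
v12 ∧ v11 = v12
v18 ∨ v12 = v18
v8 ∨ v11 = v11
v21 ∧ v8 = v10
v11 ∧ v10 = v10
v7 ∧ v10 = v10
v21 ∨ v10 = v21
v10 ∧ v21 = v10
v18 ∧ v10 = v18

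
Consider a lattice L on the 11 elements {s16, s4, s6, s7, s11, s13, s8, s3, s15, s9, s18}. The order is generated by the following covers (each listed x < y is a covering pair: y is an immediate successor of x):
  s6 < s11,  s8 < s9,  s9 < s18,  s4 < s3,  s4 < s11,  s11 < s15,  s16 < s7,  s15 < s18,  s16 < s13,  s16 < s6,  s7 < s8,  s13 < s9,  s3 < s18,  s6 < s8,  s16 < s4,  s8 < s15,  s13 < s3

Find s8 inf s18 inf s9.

s8

Common lower bounds of {s8, s18, s9}: s16, s6, s7, s8.
The greatest among these is s8.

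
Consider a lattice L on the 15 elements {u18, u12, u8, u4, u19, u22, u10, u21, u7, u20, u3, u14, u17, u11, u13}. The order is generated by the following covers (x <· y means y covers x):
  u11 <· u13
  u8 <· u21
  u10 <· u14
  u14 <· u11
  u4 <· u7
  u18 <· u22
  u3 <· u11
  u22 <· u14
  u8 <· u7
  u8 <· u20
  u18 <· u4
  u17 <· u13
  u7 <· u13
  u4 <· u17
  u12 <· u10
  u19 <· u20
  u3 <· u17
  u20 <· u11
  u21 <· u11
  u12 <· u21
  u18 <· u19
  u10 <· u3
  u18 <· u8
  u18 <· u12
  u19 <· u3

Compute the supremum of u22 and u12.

Common upper bounds of {u22, u12}: u11, u13, u14.
The least among these is u14.

u14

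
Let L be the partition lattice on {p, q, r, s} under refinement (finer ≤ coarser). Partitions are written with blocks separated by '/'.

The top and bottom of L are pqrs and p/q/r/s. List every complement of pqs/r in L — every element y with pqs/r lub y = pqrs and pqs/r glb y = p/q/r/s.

Need y with pqs/r ∨ y = pqrs and pqs/r ∧ y = p/q/r/s.
Checking each element gives: p/q/rs, p/qr/s, pr/q/s.

p/q/rs, p/qr/s, pr/q/s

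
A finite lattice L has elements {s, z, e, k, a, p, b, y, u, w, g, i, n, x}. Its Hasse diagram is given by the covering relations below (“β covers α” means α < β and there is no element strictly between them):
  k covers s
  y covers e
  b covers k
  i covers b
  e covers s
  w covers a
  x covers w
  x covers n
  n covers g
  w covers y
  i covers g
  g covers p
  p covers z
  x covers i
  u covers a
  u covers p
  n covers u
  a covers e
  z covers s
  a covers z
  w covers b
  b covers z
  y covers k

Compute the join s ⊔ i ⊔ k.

Common upper bounds of {s, i, k}: i, x.
The least among these is i.

i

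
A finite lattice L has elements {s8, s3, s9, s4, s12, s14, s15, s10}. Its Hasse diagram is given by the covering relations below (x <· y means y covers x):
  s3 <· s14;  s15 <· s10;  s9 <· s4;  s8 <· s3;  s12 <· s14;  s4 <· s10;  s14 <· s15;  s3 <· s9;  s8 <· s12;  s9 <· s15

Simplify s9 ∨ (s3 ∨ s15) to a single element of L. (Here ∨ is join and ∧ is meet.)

s3 ∨ s15 = s15
s9 ∨ s15 = s15

s15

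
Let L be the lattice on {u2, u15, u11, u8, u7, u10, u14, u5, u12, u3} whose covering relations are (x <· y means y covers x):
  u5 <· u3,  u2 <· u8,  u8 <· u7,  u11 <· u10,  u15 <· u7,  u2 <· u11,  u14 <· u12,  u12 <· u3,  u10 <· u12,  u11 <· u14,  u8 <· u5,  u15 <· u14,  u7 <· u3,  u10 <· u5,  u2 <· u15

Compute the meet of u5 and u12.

Common lower bounds of {u5, u12}: u10, u11, u2.
The greatest among these is u10.

u10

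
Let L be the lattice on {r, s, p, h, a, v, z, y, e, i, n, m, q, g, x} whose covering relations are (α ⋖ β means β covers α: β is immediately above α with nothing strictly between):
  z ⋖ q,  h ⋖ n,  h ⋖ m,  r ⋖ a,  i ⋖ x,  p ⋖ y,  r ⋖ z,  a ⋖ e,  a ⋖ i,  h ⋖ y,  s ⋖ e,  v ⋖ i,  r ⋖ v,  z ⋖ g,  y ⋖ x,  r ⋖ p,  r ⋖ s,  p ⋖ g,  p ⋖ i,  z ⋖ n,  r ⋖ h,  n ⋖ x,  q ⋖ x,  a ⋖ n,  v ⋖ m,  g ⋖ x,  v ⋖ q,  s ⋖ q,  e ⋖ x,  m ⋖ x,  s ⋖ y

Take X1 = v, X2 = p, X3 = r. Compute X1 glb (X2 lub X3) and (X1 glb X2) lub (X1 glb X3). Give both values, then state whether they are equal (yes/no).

X2 lub X3 = p, so X1 glb (X2 lub X3) = v glb p = r.
X1 glb X2 = r and X1 glb X3 = r, so (X1 glb X2) lub (X1 glb X3) = r lub r = r.
Equal: yes.

r; r; yes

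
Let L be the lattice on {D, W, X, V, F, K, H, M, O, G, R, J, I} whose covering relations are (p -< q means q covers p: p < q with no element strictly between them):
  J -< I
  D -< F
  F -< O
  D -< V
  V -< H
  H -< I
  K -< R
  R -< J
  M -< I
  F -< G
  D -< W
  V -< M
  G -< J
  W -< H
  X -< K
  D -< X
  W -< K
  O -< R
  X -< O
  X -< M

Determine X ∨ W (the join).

Common upper bounds of {X, W}: I, J, K, R.
The least among these is K.

K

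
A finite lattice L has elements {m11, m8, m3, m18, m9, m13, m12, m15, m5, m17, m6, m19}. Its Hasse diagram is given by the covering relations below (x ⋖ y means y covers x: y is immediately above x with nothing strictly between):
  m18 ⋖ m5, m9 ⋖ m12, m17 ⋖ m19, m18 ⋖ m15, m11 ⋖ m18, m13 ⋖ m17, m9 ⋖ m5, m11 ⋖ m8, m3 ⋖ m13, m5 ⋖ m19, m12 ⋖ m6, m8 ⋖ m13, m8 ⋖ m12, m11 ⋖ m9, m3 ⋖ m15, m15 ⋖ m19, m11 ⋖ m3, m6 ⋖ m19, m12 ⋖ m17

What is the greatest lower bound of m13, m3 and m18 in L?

Common lower bounds of {m13, m3, m18}: m11.
The greatest among these is m11.

m11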